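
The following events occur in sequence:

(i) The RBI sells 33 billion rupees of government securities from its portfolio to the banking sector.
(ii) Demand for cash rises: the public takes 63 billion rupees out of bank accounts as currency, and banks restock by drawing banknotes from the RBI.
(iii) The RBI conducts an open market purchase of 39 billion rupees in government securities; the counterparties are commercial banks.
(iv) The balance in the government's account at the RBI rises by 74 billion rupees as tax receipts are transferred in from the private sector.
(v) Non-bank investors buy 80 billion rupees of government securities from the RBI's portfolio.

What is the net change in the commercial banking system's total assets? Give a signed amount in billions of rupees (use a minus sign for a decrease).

-217 billion

OMO sale (to banks) 33 billion rupees: just an asset swap on bank balance sheets → 0.
Currency withdrawal 63 billion rupees: bank balance sheets shrink → −63B.
OMO purchase (from banks) 39 billion rupees: just an asset swap on bank balance sheets → 0.
Government account inflow 74 billion rupees: bank balance sheets shrink → −74B.
Asset sale (to non-banks) 80 billion rupees: bank balance sheets shrink → −80B.
Net: 0 − 63 + 0 − 74 − 80 = -217 billion.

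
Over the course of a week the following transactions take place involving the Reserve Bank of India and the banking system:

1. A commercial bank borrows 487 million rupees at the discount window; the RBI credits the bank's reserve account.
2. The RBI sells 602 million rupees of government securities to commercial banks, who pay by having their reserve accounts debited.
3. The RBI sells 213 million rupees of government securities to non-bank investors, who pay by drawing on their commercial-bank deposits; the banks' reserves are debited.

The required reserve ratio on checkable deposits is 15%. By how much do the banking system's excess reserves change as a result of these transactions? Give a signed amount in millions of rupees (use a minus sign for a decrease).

-296.05 million

Discount-window loan 487 million rupees: reserves +487M, deposits 0.
OMO sale (to banks) 602 million rupees: reserves −602M, deposits 0.
Asset sale (to non-banks) 213 million rupees: reserves −213M, deposits −213M.
Totals: Δreserves = −328M, Δdeposits = −213M.
Δrequired reserves = 15% × −213M = −31.95M.
Δexcess reserves = Δreserves − Δrequired = −328M − (−31.95M) = -296.05 million.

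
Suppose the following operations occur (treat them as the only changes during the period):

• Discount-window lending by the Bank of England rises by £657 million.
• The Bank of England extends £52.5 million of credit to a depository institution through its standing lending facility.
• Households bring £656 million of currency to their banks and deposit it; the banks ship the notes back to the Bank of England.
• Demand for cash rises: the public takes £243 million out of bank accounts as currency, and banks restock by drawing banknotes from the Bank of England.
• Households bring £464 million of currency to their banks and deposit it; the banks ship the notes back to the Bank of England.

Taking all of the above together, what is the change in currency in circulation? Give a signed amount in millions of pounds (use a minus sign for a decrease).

-£877 million

Bank of England balance sheet:
  Assets:      Loans to banks +£709.5M
  Liabilities: Bank reserves +£1586.5M, Currency in circulation −£877M
Commercial banking system:
  Assets:      Reserves at CB +£1586.5M
  Liabilities: Checkable deposits +£877M, Borrowings from CB +£709.5M
So the change in currency in circulation is -£877 million.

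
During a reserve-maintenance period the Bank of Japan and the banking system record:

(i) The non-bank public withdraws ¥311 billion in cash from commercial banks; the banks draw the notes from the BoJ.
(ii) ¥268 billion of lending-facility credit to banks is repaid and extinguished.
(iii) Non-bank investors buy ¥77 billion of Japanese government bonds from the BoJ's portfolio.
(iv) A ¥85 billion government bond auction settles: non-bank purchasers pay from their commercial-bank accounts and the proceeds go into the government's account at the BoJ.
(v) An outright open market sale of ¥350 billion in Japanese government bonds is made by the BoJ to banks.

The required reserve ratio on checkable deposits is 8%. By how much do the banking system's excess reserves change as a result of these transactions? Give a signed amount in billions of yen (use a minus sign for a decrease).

-¥1053.16 billion

Currency withdrawal ¥311 billion: reserves −¥311B, deposits −¥311B.
Discount-window repayment ¥268 billion: reserves −¥268B, deposits 0.
Asset sale (to non-banks) ¥77 billion: reserves −¥77B, deposits −¥77B.
Government account inflow ¥85 billion: reserves −¥85B, deposits −¥85B.
OMO sale (to banks) ¥350 billion: reserves −¥350B, deposits 0.
Totals: Δreserves = −¥1091B, Δdeposits = −¥473B.
Δrequired reserves = 8% × −¥473B = −¥37.84B.
Δexcess reserves = Δreserves − Δrequired = −¥1091B − (−¥37.84B) = -¥1053.16 billion.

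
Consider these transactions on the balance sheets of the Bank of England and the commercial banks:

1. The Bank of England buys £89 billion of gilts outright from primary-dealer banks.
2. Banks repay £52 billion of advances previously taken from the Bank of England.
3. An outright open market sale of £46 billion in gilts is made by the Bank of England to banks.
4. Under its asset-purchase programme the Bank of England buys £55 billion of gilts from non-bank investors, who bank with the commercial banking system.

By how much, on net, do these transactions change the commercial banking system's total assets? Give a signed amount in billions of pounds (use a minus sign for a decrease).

Bank of England balance sheet:
  Assets:      Securities +£98B, Loans to banks −£52B
  Liabilities: Bank reserves +£46B
Commercial banking system:
  Assets:      Reserves at CB +£46B, Securities −£43B
  Liabilities: Checkable deposits +£55B, Borrowings from CB −£52B
Change in total bank assets = +£3 billion.

+£3 billion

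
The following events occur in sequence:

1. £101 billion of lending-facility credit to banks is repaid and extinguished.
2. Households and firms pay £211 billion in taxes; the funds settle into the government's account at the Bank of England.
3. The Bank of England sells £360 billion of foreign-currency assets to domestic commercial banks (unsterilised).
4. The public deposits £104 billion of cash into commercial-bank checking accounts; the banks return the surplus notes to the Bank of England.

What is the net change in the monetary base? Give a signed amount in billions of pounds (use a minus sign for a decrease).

Discount-window repayment £101 billion: Bank of England balance sheet contracts → −£101B.
Government account inflow £211 billion: reserves shift to a non-base liability → −£211B.
FX sale £360 billion: Bank of England balance sheet contracts → −£360B.
Currency deposit £104 billion: just a shift between currency and reserves — both are base money → 0.
Net: −101 − 211 − 360 + 0 = -£672 billion.

-£672 billion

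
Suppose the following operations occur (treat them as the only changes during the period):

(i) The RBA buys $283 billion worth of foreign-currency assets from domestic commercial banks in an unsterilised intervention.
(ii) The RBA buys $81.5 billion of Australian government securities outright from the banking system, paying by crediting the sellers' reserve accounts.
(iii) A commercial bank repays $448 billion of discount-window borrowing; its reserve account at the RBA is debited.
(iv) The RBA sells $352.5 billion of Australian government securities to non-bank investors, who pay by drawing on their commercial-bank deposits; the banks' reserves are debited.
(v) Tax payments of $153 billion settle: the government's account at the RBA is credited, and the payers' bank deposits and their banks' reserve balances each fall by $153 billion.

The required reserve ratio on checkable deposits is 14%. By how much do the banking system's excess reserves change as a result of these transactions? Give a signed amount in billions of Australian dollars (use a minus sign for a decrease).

-$518.23 billion

FX purchase $283 billion: reserves +$283B, deposits 0.
OMO purchase (from banks) $81.5 billion: reserves +$81.5B, deposits 0.
Discount-window repayment $448 billion: reserves −$448B, deposits 0.
Asset sale (to non-banks) $352.5 billion: reserves −$352.5B, deposits −$352.5B.
Government account inflow $153 billion: reserves −$153B, deposits −$153B.
Totals: Δreserves = −$589B, Δdeposits = −$505.5B.
Δrequired reserves = 14% × −$505.5B = −$70.77B.
Δexcess reserves = Δreserves − Δrequired = −$589B − (−$70.77B) = -$518.23 billion.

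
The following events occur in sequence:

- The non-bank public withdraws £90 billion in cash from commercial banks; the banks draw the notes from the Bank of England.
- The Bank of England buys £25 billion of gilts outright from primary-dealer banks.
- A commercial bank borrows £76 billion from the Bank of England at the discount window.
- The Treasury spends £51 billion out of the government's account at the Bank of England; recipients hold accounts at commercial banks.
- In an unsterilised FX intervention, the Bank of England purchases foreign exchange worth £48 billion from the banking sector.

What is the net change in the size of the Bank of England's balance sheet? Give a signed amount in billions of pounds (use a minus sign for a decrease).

Bank of England balance sheet:
  Assets:      Securities +£25B, Loans to banks +£76B, Foreign assets +£48B
  Liabilities: Bank reserves +£110B, Currency in circulation +£90B, Government deposits −£51B
Commercial banking system:
  Assets:      Reserves at CB +£110B, Securities −£25B, Foreign assets −£48B
  Liabilities: Checkable deposits −£39B, Borrowings from CB +£76B
Change in total Bank of England assets = +£149 billion.

+£149 billion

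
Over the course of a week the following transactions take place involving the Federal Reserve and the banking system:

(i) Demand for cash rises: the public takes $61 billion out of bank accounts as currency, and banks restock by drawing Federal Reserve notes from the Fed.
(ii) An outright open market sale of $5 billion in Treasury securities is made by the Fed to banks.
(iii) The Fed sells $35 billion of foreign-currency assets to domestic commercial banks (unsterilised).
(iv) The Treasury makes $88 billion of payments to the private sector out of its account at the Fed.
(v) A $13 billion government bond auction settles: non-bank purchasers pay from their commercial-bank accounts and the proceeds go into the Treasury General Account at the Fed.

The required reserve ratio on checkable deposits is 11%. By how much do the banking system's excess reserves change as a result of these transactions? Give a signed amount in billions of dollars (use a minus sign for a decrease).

-$27.54 billion

Currency withdrawal $61 billion: reserves −$61B, deposits −$61B.
OMO sale (to banks) $5 billion: reserves −$5B, deposits 0.
FX sale $35 billion: reserves −$35B, deposits 0.
Government spending $88 billion: reserves +$88B, deposits +$88B.
Government account inflow $13 billion: reserves −$13B, deposits −$13B.
Totals: Δreserves = −$26B, Δdeposits = +$14B.
Δrequired reserves = 11% × +$14B = +$1.54B.
Δexcess reserves = Δreserves − Δrequired = −$26B − (+$1.54B) = -$27.54 billion.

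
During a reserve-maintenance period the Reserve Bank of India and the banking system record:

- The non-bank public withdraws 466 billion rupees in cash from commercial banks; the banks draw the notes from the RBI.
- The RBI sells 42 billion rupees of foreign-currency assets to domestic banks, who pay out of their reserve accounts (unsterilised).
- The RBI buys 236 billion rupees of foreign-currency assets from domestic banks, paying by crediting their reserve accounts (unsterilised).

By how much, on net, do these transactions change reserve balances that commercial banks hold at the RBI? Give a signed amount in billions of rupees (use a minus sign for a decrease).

-272 billion

RBI balance sheet:
  Assets:      Foreign assets +194B
  Liabilities: Bank reserves −272B, Currency in circulation +466B
So the change in reserve balances that commercial banks hold at the RBI is -272 billion.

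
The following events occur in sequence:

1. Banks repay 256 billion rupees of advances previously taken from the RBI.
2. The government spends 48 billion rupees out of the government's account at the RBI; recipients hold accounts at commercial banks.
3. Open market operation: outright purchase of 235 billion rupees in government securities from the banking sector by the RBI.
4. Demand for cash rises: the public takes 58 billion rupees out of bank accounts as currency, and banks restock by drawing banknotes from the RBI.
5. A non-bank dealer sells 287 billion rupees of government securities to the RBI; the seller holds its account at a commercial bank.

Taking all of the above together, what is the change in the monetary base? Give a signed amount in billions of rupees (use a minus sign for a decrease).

+314 billion

Discount-window repayment 256 billion rupees: RBI balance sheet contracts → −256B.
Government spending 48 billion rupees: a non-base liability converts back to reserves → +48B.
OMO purchase (from banks) 235 billion rupees: RBI balance sheet expands → +235B.
Currency withdrawal 58 billion rupees: just a shift between currency and reserves — both are base money → 0.
Asset purchase (from non-banks) 287 billion rupees: RBI balance sheet expands → +287B.
Net: −256 + 48 + 235 + 0 + 287 = +314 billion.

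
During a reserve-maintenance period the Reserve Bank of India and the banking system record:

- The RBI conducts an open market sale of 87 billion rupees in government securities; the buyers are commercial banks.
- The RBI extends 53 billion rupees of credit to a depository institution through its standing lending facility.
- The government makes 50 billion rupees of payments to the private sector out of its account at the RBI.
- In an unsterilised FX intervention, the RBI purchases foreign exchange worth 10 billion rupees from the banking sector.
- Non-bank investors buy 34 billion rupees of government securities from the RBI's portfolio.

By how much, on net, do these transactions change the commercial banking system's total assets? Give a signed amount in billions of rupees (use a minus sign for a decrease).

+69 billion

OMO sale (to banks) 87 billion rupees: just an asset swap on bank balance sheets → 0.
Discount-window loan 53 billion rupees: bank balance sheets expand → +53B.
Government spending 50 billion rupees: bank balance sheets expand → +50B.
FX purchase 10 billion rupees: just an asset swap on bank balance sheets → 0.
Asset sale (to non-banks) 34 billion rupees: bank balance sheets shrink → −34B.
Net: 0 + 53 + 50 + 0 − 34 = +69 billion.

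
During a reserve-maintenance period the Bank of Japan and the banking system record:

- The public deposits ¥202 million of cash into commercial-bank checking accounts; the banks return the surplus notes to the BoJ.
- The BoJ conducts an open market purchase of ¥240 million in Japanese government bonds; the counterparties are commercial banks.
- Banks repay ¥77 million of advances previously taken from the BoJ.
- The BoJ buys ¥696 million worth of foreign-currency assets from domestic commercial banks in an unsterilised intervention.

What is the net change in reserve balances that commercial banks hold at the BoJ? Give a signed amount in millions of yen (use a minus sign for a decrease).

BoJ balance sheet:
  Assets:      Securities +¥240M, Loans to banks −¥77M, Foreign assets +¥696M
  Liabilities: Bank reserves +¥1061M, Currency in circulation −¥202M
So the change in reserve balances that commercial banks hold at the BoJ is +¥1061 million.

+¥1061 million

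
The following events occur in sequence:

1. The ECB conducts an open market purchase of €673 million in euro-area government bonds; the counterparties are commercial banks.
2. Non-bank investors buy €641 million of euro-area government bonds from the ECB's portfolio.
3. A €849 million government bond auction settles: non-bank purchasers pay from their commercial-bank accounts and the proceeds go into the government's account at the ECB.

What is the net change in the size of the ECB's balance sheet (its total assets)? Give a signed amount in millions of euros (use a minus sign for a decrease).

ECB balance sheet:
  Assets:      Securities +€32M
  Liabilities: Bank reserves −€817M, Government deposits +€849M
Commercial banking system:
  Assets:      Reserves at CB −€817M, Securities −€673M
  Liabilities: Checkable deposits −€1490M
Change in total ECB assets = +€32 million.

+€32 million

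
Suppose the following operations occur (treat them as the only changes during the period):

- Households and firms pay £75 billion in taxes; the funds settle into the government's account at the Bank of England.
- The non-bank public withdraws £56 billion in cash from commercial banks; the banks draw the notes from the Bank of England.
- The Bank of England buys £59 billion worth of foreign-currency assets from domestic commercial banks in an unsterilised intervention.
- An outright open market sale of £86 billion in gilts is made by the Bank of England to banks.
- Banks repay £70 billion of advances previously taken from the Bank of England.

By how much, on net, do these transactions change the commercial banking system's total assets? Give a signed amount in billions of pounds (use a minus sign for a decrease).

-£201 billion

Bank of England balance sheet:
  Assets:      Securities −£86B, Loans to banks −£70B, Foreign assets +£59B
  Liabilities: Bank reserves −£228B, Currency in circulation +£56B, Government deposits +£75B
Commercial banking system:
  Assets:      Reserves at CB −£228B, Securities +£86B, Foreign assets −£59B
  Liabilities: Checkable deposits −£131B, Borrowings from CB −£70B
Change in total bank assets = -£201 billion.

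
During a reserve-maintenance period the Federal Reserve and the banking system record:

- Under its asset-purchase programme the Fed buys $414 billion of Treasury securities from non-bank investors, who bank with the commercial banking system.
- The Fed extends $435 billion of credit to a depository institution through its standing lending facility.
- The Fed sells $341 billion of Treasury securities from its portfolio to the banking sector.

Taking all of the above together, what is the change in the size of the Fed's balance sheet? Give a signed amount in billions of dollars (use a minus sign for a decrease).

Asset purchase (from non-banks) $414 billion: a Fed asset is acquired → +$414B.
Discount-window loan $435 billion: a Fed asset is acquired → +$435B.
OMO sale (to banks) $341 billion: a Fed asset is shed → −$341B.
Net: 414 + 435 − 341 = +$508 billion.

+$508 billion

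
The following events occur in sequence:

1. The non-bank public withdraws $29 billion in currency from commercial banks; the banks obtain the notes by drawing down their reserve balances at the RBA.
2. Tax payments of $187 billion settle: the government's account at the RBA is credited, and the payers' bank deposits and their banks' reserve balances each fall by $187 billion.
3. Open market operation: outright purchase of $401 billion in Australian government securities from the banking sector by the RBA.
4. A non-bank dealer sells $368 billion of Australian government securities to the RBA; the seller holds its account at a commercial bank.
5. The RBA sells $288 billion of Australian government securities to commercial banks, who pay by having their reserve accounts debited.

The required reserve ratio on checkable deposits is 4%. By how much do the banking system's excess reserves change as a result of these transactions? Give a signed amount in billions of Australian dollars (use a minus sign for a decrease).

+$258.92 billion

Currency withdrawal $29 billion: reserves −$29B, deposits −$29B.
Government account inflow $187 billion: reserves −$187B, deposits −$187B.
OMO purchase (from banks) $401 billion: reserves +$401B, deposits 0.
Asset purchase (from non-banks) $368 billion: reserves +$368B, deposits +$368B.
OMO sale (to banks) $288 billion: reserves −$288B, deposits 0.
Totals: Δreserves = +$265B, Δdeposits = +$152B.
Δrequired reserves = 4% × +$152B = +$6.08B.
Δexcess reserves = Δreserves − Δrequired = +$265B − (+$6.08B) = +$258.92 billion.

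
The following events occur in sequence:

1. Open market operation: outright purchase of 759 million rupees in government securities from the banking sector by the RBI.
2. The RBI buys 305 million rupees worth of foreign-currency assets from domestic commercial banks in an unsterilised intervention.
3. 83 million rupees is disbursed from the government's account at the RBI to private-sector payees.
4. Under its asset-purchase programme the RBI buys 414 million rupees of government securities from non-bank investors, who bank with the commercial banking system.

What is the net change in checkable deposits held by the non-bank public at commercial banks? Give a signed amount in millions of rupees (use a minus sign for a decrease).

OMO purchase (from banks) 759 million rupees: the counterparty is a bank, so public deposits are unchanged → 0.
FX purchase 305 million rupees: the counterparty is a bank, so public deposits are unchanged → 0.
Government spending 83 million rupees: non-bank counterparties' bank balances rise → +83M.
Asset purchase (from non-banks) 414 million rupees: non-bank counterparties' bank balances rise → +414M.
Net: 0 + 0 + 83 + 414 = +497 million.

+497 million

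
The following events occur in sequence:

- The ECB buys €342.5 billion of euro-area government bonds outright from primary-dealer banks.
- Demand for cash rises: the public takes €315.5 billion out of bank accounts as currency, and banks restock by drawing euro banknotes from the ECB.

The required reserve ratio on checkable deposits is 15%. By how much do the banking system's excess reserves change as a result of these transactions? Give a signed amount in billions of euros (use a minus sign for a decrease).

OMO purchase (from banks) €342.5 billion: reserves +€342.5B, deposits 0.
Currency withdrawal €315.5 billion: reserves −€315.5B, deposits −€315.5B.
Totals: Δreserves = +€27B, Δdeposits = −€315.5B.
Δrequired reserves = 15% × −€315.5B = −€47.325B.
Δexcess reserves = Δreserves − Δrequired = +€27B − (−€47.325B) = +€74.325 billion.

+€74.325 billion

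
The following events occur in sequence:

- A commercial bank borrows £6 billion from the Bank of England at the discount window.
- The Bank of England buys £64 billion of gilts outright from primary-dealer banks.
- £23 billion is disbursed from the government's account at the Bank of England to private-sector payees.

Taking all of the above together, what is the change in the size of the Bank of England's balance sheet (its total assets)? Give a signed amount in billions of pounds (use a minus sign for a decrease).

Discount-window loan £6 billion: a Bank of England asset is acquired → +£6B.
OMO purchase (from banks) £64 billion: a Bank of England asset is acquired → +£64B.
Government spending £23 billion: only the composition of liabilities changes → 0.
Net: 6 + 64 + 0 = +£70 billion.

+£70 billion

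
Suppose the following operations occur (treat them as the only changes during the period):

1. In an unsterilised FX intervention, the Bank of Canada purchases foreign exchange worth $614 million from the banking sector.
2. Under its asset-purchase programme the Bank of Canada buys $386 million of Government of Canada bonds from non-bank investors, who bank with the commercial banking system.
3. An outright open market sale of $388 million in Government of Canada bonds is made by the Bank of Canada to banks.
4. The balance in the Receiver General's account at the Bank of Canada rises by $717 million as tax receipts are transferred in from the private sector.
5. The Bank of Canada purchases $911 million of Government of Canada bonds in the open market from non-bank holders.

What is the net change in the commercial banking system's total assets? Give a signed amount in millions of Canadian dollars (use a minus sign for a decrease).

+$580 million

FX purchase $614 million: just an asset swap on bank balance sheets → 0.
Asset purchase (from non-banks) $386 million: bank balance sheets expand → +$386M.
OMO sale (to banks) $388 million: just an asset swap on bank balance sheets → 0.
Government account inflow $717 million: bank balance sheets shrink → −$717M.
Asset purchase (from non-banks) $911 million: bank balance sheets expand → +$911M.
Net: 0 + 386 + 0 − 717 + 911 = +$580 million.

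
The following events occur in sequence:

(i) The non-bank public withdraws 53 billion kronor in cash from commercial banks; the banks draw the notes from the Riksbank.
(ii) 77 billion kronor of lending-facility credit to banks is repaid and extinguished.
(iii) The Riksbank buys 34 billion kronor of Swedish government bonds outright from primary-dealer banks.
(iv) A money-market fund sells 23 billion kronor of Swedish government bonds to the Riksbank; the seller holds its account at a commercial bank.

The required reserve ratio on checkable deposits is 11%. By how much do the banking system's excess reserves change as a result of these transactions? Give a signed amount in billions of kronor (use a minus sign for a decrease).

Currency withdrawal 53 billion kronor: reserves −53B, deposits −53B.
Discount-window repayment 77 billion kronor: reserves −77B, deposits 0.
OMO purchase (from banks) 34 billion kronor: reserves +34B, deposits 0.
Asset purchase (from non-banks) 23 billion kronor: reserves +23B, deposits +23B.
Totals: Δreserves = −73B, Δdeposits = −30B.
Δrequired reserves = 11% × −30B = −3.3B.
Δexcess reserves = Δreserves − Δrequired = −73B − (−3.3B) = -69.7 billion.

-69.7 billion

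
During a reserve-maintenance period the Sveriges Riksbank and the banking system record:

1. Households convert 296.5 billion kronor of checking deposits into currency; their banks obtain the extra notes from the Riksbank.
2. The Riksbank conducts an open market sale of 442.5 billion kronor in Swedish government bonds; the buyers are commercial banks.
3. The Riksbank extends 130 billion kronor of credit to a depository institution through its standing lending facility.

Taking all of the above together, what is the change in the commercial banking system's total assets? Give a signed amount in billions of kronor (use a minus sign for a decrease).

-166.5 billion

Riksbank balance sheet:
  Assets:      Securities −442.5B, Loans to banks +130B
  Liabilities: Bank reserves −609B, Currency in circulation +296.5B
Commercial banking system:
  Assets:      Reserves at CB −609B, Securities +442.5B
  Liabilities: Checkable deposits −296.5B, Borrowings from CB +130B
Change in total bank assets = -166.5 billion.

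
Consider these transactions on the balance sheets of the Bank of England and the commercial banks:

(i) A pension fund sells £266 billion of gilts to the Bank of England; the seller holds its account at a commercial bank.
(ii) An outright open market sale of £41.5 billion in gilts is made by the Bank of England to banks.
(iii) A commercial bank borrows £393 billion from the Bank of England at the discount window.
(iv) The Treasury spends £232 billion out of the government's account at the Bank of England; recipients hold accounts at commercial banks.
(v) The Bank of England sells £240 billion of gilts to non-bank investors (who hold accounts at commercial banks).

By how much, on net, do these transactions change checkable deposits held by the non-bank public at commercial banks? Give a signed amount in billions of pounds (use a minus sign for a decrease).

+£258 billion

Bank of England balance sheet:
  Assets:      Securities −£15.5B, Loans to banks +£393B
  Liabilities: Bank reserves +£609.5B, Government deposits −£232B
Commercial banking system:
  Assets:      Reserves at CB +£609.5B, Securities +£41.5B
  Liabilities: Checkable deposits +£258B, Borrowings from CB +£393B
So the change in checkable deposits held by the non-bank public at commercial banks is +£258 billion.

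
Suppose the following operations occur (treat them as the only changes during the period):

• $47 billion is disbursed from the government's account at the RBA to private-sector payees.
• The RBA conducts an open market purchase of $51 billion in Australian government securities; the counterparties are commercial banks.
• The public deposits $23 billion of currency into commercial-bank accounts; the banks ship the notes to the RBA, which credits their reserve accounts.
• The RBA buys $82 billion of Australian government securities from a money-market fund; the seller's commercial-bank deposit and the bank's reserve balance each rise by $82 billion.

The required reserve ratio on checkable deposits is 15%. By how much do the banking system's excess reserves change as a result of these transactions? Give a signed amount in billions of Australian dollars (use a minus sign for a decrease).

Government spending $47 billion: reserves +$47B, deposits +$47B.
OMO purchase (from banks) $51 billion: reserves +$51B, deposits 0.
Currency deposit $23 billion: reserves +$23B, deposits +$23B.
Asset purchase (from non-banks) $82 billion: reserves +$82B, deposits +$82B.
Totals: Δreserves = +$203B, Δdeposits = +$152B.
Δrequired reserves = 15% × +$152B = +$22.8B.
Δexcess reserves = Δreserves − Δrequired = +$203B − (+$22.8B) = +$180.2 billion.

+$180.2 billion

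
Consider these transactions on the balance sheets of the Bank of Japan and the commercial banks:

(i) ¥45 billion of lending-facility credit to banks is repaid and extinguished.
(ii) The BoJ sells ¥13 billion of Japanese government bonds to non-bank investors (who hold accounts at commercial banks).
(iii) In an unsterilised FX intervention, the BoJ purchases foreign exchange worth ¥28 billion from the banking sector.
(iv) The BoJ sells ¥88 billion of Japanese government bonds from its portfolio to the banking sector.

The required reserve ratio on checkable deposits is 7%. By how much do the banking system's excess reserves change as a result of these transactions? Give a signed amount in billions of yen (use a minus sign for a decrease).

-¥117.09 billion

Discount-window repayment ¥45 billion: reserves −¥45B, deposits 0.
Asset sale (to non-banks) ¥13 billion: reserves −¥13B, deposits −¥13B.
FX purchase ¥28 billion: reserves +¥28B, deposits 0.
OMO sale (to banks) ¥88 billion: reserves −¥88B, deposits 0.
Totals: Δreserves = −¥118B, Δdeposits = −¥13B.
Δrequired reserves = 7% × −¥13B = −¥0.91B.
Δexcess reserves = Δreserves − Δrequired = −¥118B − (−¥0.91B) = -¥117.09 billion.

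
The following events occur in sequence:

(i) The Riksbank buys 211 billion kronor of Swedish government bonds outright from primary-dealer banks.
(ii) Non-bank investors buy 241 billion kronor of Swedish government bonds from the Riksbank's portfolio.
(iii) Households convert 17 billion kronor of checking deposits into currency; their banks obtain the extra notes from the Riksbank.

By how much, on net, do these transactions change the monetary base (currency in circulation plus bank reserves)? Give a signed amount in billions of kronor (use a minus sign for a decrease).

OMO purchase (from banks) 211 billion kronor: Riksbank balance sheet expands → +211B.
Asset sale (to non-banks) 241 billion kronor: Riksbank balance sheet contracts → −241B.
Currency withdrawal 17 billion kronor: just a shift between currency and reserves — both are base money → 0.
Net: 211 − 241 + 0 = -30 billion.

-30 billion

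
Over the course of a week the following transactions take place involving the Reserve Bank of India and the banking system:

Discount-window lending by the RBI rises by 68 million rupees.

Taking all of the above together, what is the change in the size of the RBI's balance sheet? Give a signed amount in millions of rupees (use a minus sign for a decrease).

Discount-window loan 68 million rupees: an RBI asset is acquired → +68M.

+68 million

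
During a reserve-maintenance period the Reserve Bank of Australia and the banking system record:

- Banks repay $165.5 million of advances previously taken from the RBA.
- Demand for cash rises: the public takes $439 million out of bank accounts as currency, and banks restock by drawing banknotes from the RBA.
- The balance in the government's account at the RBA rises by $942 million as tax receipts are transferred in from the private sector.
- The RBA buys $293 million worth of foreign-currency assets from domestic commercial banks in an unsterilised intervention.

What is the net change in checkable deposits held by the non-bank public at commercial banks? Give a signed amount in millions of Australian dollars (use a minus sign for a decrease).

Discount-window repayment $165.5 million: the counterparty is a bank, so public deposits are unchanged → 0.
Currency withdrawal $439 million: non-bank counterparties' bank balances fall → −$439M.
Government account inflow $942 million: non-bank counterparties' bank balances fall → −$942M.
FX purchase $293 million: the counterparty is a bank, so public deposits are unchanged → 0.
Net: 0 − 439 − 942 + 0 = -$1381 million.

-$1381 million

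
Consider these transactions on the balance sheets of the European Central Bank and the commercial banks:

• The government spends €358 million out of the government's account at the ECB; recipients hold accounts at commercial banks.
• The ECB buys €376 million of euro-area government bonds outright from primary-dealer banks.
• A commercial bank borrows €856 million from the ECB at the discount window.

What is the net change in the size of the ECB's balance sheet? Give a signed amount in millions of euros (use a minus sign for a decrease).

+€1232 million

ECB balance sheet:
  Assets:      Securities +€376M, Loans to banks +€856M
  Liabilities: Bank reserves +€1590M, Government deposits −€358M
Commercial banking system:
  Assets:      Reserves at CB +€1590M, Securities −€376M
  Liabilities: Checkable deposits +€358M, Borrowings from CB +€856M
Change in total ECB assets = +€1232 million.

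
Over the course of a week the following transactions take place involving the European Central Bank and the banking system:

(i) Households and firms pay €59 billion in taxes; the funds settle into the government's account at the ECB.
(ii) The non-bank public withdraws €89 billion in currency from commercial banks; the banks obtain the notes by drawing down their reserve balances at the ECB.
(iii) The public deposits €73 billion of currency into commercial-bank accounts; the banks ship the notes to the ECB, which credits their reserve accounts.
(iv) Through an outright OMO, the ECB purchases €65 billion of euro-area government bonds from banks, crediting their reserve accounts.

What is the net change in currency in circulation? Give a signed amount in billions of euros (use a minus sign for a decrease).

Government account inflow €59 billion: no currency enters or leaves circulation → 0.
Currency withdrawal €89 billion: notes leave the central bank → +€89B.
Currency deposit €73 billion: notes return to the central bank → −€73B.
OMO purchase (from banks) €65 billion: no currency enters or leaves circulation → 0.
Net: 0 + 89 − 73 + 0 = +€16 billion.

+€16 billion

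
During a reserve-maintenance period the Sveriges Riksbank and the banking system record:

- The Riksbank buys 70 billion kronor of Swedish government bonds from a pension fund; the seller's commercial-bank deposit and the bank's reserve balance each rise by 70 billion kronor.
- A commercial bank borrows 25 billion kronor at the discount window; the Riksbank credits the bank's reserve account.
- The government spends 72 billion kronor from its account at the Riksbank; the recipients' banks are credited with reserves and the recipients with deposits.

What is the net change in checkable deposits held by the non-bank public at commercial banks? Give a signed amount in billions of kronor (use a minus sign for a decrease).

+142 billion

Asset purchase (from non-banks) 70 billion kronor: non-bank counterparties' bank balances rise → +70B.
Discount-window loan 25 billion kronor: the counterparty is a bank, so public deposits are unchanged → 0.
Government spending 72 billion kronor: non-bank counterparties' bank balances rise → +72B.
Net: 70 + 0 + 72 = +142 billion.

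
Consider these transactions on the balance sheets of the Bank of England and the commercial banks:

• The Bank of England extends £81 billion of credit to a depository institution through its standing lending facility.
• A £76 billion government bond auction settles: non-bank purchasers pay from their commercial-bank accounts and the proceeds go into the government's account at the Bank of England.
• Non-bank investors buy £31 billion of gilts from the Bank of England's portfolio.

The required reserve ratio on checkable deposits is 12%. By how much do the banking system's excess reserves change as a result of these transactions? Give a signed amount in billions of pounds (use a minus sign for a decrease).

-£13.16 billion

Discount-window loan £81 billion: reserves +£81B, deposits 0.
Government account inflow £76 billion: reserves −£76B, deposits −£76B.
Asset sale (to non-banks) £31 billion: reserves −£31B, deposits −£31B.
Totals: Δreserves = −£26B, Δdeposits = −£107B.
Δrequired reserves = 12% × −£107B = −£12.84B.
Δexcess reserves = Δreserves − Δrequired = −£26B − (−£12.84B) = -£13.16 billion.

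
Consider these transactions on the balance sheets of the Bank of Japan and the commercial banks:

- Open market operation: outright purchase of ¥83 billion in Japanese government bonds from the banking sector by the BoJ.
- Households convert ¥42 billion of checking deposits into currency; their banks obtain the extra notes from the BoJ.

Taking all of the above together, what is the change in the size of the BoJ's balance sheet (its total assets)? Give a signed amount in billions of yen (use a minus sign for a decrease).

BoJ balance sheet:
  Assets:      Securities +¥83B
  Liabilities: Bank reserves +¥41B, Currency in circulation +¥42B
Commercial banking system:
  Assets:      Reserves at CB +¥41B, Securities −¥83B
  Liabilities: Checkable deposits −¥42B
Change in total BoJ assets = +¥83 billion.

+¥83 billion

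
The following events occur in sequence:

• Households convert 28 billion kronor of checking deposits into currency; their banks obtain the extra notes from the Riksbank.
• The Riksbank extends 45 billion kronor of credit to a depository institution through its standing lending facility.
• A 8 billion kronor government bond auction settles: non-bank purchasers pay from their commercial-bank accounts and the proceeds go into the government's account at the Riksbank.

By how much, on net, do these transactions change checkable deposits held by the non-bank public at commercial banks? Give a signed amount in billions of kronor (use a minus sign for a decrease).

Riksbank balance sheet:
  Assets:      Loans to banks +45B
  Liabilities: Bank reserves +9B, Currency in circulation +28B, Government deposits +8B
Commercial banking system:
  Assets:      Reserves at CB +9B
  Liabilities: Checkable deposits −36B, Borrowings from CB +45B
So the change in checkable deposits held by the non-bank public at commercial banks is -36 billion.

-36 billion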